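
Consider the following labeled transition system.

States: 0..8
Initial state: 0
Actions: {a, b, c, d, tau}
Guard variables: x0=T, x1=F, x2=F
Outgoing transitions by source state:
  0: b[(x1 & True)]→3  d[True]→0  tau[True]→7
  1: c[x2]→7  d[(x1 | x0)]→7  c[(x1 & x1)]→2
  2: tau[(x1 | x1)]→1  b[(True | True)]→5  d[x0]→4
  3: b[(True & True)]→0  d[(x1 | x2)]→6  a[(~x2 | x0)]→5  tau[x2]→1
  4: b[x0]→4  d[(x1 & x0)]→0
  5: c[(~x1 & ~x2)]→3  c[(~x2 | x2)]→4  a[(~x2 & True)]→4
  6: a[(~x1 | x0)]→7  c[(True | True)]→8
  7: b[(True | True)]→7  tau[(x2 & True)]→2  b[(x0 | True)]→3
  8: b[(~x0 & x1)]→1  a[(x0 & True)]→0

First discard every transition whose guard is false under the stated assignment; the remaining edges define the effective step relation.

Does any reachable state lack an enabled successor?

Reach set: {0,3,4,5,7}
  0: d→0  tau→7  [deg 2]
  3: a→5  b→0  [deg 2]
  4: b→4  [deg 1]
  5: a→4  c→3  c→4  [deg 3]
  7: b→3  b→7  [deg 2]

Answer: DEADLOCK-FREE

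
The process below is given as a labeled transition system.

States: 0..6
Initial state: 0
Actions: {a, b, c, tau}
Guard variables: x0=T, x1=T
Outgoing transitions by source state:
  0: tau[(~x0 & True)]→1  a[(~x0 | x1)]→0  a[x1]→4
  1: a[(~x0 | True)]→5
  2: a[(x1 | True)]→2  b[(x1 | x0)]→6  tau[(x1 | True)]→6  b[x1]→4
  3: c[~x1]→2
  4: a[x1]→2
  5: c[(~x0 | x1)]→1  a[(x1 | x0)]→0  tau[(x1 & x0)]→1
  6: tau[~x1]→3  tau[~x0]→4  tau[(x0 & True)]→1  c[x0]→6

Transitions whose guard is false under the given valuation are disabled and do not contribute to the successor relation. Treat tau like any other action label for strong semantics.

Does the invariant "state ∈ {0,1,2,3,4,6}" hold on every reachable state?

Inv-set: {0,1,2,3,4,6}
Reachable = {0,1,2,4,5,6}
  0: safe
  1: safe
  2: safe
  4: safe
  5: VIOLATES
  6: safe
reach 5 via a·a·b·tau·a — violates

Answer: INVARIANT VIOLATED at state 5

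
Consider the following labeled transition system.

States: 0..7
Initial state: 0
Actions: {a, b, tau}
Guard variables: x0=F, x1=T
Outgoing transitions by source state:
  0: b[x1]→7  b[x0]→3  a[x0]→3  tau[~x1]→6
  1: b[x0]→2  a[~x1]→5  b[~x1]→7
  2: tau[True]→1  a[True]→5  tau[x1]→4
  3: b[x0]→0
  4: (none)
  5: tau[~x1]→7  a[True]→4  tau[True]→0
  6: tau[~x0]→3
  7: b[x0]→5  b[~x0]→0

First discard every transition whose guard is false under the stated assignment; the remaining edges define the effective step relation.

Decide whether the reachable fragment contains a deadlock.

Answer: DEADLOCK-FREE

Analysis:
Reachable = {0,7}
  0: b→7  [1 exit(s)]
  7: b→0  [1 exit(s)]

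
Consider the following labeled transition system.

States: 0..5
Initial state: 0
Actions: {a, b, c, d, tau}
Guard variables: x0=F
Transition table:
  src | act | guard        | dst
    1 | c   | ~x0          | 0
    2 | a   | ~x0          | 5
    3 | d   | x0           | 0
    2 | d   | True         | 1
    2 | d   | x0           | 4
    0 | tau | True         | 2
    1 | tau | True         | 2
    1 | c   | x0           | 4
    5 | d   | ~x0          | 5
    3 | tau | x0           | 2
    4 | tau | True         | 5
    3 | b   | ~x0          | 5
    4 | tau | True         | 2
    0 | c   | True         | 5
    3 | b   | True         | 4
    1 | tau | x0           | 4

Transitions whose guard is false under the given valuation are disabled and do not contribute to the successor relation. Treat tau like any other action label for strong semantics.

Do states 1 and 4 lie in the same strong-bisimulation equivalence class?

Bisimulation quotient by refinement:
  π0 = {{0,1,2,3,4,5}}
  π1 = {{0,1},{2},{3},{4},{5}}
  π2 = {{0},{1},{2},{3},{4},{5}}
6 equivalence class(es) (converged in 3)
[1]={1}  [4]={4}

Answer: NOT BISIMILAR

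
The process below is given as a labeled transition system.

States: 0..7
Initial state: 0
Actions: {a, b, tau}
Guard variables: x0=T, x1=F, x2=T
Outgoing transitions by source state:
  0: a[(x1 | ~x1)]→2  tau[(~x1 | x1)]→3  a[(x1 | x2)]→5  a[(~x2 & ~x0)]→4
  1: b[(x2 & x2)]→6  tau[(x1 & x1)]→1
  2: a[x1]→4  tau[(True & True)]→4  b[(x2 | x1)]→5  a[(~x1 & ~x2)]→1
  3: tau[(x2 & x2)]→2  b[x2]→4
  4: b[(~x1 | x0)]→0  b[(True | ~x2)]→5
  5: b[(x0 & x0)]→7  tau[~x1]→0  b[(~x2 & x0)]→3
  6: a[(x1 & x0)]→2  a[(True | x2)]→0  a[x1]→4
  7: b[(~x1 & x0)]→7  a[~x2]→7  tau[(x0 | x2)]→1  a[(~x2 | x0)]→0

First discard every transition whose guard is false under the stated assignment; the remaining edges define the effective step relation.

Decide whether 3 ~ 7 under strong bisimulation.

Compute ~ classes (split until stable):
  P[0] = {{0,1,2,3,4,5,6,7}}
  P[1] = {{0},{1,4},{2,3,5},{6},{7}}
  P[2] = {{0},{1},{2},{3},{4},{5},{6},{7}}
Fixed point at round 3; 8 class(es).
[3]={3}  [7]={7}

Answer: NOT BISIMILAR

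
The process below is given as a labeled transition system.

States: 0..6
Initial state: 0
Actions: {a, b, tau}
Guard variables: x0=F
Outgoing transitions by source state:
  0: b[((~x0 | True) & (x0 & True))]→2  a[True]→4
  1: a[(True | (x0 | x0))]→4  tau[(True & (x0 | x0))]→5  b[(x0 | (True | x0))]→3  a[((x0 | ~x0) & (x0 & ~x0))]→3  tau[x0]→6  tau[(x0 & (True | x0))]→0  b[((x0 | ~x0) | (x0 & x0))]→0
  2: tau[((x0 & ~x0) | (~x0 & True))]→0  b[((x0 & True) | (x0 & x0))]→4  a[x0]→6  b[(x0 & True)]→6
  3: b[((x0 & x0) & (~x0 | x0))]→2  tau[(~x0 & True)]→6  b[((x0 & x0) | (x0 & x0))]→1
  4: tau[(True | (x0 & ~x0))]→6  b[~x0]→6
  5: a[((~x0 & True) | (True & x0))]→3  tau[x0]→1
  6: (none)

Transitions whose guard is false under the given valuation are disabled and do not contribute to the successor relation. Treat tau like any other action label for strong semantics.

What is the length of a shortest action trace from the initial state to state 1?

BFS to 1:
  L0 = {0}
  L1 = {4}
  L2 = {6}
1 never appears.

Answer: UNREACHABLE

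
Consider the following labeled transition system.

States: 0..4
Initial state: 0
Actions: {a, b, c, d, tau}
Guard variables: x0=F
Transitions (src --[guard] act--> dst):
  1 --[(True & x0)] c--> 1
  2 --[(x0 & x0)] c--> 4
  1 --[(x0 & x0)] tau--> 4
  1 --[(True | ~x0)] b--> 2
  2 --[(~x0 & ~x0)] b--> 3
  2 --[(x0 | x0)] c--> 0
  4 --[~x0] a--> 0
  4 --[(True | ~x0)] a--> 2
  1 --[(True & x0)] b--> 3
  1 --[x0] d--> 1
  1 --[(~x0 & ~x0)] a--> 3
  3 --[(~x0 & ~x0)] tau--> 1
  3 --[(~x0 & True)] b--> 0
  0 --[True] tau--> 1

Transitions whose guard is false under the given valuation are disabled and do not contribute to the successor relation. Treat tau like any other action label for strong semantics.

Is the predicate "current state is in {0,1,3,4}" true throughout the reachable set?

Answer: INVARIANT VIOLATED at state 2

Working:
Inv-set: {0,1,3,4}
Reach set: {0,1,2,3}
  0: safe
  1: safe
  2: ✗ unsafe
  3: safe
witness against invariant: tau·b → 2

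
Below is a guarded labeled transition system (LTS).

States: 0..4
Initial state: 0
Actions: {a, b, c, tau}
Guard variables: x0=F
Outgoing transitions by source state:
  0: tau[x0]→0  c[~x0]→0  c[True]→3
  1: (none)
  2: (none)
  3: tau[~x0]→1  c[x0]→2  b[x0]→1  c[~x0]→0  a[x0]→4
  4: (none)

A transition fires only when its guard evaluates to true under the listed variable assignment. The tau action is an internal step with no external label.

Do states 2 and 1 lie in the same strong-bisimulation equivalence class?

Refine partition for ~:
  π0 = {{0,1,2,3,4}}
  π1 = {{0},{1,2,4},{3}}
Fixed point at round 2; 3 class(es).
class of 2: {1,2,4}; class of 1: {1,2,4}

Answer: BISIMILAR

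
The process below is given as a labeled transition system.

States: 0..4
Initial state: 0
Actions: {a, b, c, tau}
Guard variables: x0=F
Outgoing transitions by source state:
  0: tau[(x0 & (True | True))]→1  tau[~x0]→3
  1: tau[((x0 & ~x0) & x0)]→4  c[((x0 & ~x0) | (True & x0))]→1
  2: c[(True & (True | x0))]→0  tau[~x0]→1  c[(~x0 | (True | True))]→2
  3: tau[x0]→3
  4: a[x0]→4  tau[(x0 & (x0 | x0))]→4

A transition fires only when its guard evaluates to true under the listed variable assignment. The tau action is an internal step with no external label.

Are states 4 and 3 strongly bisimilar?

Answer: BISIMILAR

Working:
Refine partition for ~:
  round 0: {{0,1,2,3,4}}
  round 1: {{0},{1,3,4},{2}}
stable after 2 split(s): 3 block(s)
[4]={1,3,4}  [3]={1,3,4}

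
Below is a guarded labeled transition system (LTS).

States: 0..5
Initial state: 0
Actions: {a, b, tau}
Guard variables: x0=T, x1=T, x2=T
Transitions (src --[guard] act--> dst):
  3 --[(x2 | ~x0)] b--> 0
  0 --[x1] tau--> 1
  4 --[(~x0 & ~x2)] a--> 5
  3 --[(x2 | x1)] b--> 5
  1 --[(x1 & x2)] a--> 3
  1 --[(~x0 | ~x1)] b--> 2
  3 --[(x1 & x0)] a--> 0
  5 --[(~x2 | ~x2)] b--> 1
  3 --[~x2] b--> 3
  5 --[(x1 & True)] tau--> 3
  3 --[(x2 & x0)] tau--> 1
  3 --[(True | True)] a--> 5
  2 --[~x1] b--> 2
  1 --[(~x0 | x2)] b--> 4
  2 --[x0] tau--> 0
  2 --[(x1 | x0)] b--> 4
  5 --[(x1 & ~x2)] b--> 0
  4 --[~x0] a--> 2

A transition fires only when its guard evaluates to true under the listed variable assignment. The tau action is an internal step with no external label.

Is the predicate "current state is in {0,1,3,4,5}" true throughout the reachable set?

Allowed set {0,1,3,4,5}
Reach set: {0,1,3,4,5}
  0: ok
  1: ok
  3: ok
  4: ok
  5: ok

Answer: INVARIANT HOLDS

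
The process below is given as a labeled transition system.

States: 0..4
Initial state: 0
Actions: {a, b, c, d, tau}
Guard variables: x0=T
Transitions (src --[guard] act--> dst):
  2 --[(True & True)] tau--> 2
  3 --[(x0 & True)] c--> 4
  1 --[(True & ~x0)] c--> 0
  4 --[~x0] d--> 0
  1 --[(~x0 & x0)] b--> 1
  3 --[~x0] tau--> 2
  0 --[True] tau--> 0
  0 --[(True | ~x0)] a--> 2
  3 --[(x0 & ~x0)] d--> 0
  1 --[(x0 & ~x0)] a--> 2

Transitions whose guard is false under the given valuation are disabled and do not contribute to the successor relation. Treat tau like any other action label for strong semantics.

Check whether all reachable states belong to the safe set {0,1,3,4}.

Inv-set: {0,1,3,4}
R = {0,2}
  0: ok
  2: outside
witness against invariant: a → 2

Answer: INVARIANT VIOLATED at state 2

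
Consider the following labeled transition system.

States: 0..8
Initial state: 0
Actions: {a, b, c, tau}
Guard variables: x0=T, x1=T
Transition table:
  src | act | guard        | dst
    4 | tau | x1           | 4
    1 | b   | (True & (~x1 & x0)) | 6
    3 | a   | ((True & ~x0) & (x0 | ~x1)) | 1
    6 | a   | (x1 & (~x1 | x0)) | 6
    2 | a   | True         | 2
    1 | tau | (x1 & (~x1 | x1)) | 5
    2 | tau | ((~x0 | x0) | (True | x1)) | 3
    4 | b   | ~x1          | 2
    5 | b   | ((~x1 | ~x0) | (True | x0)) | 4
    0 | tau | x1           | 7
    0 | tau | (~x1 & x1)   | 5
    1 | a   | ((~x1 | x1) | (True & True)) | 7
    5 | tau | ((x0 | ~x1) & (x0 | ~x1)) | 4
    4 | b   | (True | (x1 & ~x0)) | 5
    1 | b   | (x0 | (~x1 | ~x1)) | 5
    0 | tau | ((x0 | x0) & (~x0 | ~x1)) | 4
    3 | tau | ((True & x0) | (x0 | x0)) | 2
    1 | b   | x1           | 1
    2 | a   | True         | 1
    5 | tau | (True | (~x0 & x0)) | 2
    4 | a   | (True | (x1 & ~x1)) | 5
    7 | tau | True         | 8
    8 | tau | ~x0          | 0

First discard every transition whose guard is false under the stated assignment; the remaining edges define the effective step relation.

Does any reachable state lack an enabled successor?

Reachable = {0,7,8}
  0: tau→7  [1 out]
  7: tau→8  [1 out]
  8: ∅  [no exit]
Path to 8: tau·tau

Answer: DEADLOCK at state 8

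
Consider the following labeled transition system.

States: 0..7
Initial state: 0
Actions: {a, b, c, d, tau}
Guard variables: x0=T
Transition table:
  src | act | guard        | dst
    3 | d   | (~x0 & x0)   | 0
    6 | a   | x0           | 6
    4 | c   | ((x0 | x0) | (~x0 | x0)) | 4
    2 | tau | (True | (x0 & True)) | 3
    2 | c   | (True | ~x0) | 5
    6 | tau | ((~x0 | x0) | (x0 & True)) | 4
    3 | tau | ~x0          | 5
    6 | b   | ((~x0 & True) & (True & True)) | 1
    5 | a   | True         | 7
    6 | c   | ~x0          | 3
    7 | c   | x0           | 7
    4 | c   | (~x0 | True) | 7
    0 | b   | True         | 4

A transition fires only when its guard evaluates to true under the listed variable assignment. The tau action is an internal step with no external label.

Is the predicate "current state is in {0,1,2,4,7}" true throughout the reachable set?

Safe = {0,1,2,4,7}
Reachable = {0,4,7}
  0: ✓
  4: ✓
  7: ✓

Answer: INVARIANT HOLDS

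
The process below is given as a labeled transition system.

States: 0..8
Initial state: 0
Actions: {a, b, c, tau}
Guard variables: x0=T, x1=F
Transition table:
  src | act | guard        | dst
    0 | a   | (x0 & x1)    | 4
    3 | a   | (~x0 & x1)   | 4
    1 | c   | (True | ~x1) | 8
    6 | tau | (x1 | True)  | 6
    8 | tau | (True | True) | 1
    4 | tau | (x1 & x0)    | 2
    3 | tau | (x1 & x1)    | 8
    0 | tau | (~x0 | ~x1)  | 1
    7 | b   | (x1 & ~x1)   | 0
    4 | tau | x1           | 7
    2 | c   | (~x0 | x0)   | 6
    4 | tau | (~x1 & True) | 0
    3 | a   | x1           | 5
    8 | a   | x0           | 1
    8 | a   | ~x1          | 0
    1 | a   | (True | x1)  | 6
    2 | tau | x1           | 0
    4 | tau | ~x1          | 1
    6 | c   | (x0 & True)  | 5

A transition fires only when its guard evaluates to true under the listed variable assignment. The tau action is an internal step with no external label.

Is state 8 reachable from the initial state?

Answer: REACHABLE

Analysis:
Guard filter leaves 11 enabled edge(s).
depth 0: {0}
depth 1: {1}  now seen {0,1}
depth 2: {6,8}  now seen {0,1,6,8}
depth 3: {5}  now seen {0,1,5,6,8}
Reach set: {0,1,5,6,8}
Path to 8: tau·c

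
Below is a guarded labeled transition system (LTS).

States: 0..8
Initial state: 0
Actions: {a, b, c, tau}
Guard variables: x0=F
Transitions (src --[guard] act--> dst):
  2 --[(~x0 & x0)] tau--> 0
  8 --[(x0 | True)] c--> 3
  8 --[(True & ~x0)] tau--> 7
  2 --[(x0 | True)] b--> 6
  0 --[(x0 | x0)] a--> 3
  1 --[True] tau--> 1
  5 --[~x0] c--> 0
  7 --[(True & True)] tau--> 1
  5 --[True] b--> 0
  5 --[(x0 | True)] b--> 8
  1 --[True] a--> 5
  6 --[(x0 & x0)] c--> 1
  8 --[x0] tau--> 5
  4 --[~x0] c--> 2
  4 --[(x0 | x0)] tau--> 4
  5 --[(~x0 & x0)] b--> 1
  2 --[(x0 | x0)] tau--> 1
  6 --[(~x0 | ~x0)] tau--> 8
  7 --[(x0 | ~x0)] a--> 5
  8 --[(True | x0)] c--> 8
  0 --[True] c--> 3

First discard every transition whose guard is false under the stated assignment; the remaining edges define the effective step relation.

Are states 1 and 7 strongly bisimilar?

Answer: BISIMILAR

Analysis:
Refine partition for ~:
  round 0: {{0,1,2,3,4,5,6,7,8}}
  round 1: {{0,4},{1,7},{2},{3},{5},{6},{8}}
  round 2: {{0},{1,7},{2},{3},{4},{5},{6},{8}}
stable after 3 split(s): 8 block(s)
1∈{1,7}, 7∈{1,7}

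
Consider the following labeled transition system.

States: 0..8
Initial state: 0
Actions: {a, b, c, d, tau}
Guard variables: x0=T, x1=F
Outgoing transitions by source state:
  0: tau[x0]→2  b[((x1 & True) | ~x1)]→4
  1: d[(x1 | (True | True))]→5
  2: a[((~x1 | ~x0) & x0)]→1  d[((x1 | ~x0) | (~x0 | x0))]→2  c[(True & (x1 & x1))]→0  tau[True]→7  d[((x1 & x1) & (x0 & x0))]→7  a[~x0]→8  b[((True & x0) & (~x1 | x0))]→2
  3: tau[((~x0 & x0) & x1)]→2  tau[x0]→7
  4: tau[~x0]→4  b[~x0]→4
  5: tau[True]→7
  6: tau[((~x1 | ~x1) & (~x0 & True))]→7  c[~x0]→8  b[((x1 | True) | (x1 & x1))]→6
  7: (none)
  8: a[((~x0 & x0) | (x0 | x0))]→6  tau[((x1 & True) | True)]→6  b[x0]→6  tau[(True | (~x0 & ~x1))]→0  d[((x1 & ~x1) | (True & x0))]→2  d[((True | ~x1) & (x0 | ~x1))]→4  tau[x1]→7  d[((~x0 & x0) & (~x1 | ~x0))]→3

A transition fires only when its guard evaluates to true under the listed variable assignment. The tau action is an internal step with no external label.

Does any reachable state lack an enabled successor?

Reach set: {0,1,2,4,5,7}
  0: b→4  tau→2  [2 out]
  1: d→5  [1 out]
  2: a→1  b→2  d→2  tau→7  [4 out]
  4: ∅  [deadlock]
  5: tau→7  [1 out]
  7: ∅  [deadlock]
witness 4: b

Answer: DEADLOCK at state 4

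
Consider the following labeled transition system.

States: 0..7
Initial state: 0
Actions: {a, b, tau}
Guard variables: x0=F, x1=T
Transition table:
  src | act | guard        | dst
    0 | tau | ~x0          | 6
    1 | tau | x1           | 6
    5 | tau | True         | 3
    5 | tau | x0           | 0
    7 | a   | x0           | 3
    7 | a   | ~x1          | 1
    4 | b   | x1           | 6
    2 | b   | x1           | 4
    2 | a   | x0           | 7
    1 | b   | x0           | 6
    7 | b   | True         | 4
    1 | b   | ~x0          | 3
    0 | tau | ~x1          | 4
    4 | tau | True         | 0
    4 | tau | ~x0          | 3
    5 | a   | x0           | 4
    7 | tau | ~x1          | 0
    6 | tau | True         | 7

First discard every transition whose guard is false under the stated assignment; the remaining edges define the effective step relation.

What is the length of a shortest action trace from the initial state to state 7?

Answer: 2

Analysis:
BFS to 7:
  L0 = {0}
  L1 = {6}
  L2 = {7}
7 enters at depth 2; path tau·tau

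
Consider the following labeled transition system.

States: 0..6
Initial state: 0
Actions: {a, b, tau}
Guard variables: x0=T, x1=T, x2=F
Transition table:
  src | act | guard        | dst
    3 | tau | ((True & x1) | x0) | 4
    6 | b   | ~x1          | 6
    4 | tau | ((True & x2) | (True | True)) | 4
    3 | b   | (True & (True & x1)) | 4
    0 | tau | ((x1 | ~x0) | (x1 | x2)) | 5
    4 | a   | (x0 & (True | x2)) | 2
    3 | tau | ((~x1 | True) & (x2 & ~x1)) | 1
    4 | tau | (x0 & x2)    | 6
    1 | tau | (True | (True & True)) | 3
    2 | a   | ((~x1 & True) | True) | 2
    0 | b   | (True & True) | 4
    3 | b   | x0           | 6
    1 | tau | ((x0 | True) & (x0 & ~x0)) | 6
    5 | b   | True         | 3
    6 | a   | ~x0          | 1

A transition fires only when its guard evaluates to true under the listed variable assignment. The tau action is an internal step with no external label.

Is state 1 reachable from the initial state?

Guard filter leaves 10 enabled edge(s).
Layer 0: {0}
Layer 1: {4,5}  now seen {0,4,5}
Layer 2: {2,3}  now seen {0,2,3,4,5}
Layer 3: {6}  now seen {0,2,3,4,5,6}
Reachable = {0,2,3,4,5,6}

Answer: UNREACHABLE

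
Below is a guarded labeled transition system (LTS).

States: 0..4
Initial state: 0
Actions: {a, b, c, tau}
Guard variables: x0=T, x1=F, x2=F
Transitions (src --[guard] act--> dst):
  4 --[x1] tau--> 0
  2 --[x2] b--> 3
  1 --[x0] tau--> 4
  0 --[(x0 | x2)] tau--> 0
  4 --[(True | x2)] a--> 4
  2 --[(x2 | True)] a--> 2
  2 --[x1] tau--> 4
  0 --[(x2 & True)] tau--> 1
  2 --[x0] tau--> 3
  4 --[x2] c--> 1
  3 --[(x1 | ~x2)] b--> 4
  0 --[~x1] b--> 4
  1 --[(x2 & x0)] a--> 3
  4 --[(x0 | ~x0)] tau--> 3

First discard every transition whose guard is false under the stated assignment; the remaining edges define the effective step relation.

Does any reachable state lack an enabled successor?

Answer: DEADLOCK-FREE

Analysis:
Reach set: {0,3,4}
  0: b→4  tau→0  [deg 2]
  3: b→4  [deg 1]
  4: a→4  tau→3  [deg 2]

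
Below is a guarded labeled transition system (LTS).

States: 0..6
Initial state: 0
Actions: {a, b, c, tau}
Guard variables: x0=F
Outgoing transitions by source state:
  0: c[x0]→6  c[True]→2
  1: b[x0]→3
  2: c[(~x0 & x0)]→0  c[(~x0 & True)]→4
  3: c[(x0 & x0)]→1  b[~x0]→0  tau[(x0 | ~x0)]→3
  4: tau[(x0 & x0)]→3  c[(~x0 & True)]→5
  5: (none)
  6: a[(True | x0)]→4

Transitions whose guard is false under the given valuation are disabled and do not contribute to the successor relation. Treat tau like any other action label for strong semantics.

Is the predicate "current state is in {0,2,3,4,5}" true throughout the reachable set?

Allowed set {0,2,3,4,5}
R = {0,2,4,5}
  0: ✓
  2: ✓
  4: ✓
  5: ✓

Answer: INVARIANT HOLDS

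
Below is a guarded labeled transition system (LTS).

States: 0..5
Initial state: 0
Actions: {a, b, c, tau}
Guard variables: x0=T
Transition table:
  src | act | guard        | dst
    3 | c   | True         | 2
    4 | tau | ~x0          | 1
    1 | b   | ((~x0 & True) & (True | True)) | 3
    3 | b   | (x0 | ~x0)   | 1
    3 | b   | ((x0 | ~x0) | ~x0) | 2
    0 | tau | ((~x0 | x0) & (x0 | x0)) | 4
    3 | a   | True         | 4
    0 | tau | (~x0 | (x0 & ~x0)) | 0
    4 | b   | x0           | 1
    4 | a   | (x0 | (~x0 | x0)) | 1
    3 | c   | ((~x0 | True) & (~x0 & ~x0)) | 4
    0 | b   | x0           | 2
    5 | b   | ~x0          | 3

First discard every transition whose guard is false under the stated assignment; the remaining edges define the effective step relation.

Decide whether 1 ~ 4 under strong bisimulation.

Answer: NOT BISIMILAR

Working:
Refine partition for ~:
  round 0: {{0,1,2,3,4,5}}
  round 1: {{0},{1,2,5},{3},{4}}
Fixed point at round 2; 4 class(es).
[1]={1,2,5}  [4]={4}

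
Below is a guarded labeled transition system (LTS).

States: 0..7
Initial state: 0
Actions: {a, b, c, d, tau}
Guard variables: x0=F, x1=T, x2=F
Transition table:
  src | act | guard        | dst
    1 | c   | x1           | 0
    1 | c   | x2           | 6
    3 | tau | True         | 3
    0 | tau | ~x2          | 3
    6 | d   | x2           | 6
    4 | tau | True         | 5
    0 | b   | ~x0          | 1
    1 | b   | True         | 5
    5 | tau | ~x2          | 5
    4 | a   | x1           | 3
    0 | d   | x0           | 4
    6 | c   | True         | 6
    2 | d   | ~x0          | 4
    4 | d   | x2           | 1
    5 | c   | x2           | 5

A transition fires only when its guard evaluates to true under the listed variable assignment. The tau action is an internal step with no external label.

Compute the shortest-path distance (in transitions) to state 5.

Answer: 2

Trace:
BFS to 5:
  Layer 0: {0}
  Layer 1: {1,3}
  Layer 2: {5}
depth(5)=2, e.g. b·b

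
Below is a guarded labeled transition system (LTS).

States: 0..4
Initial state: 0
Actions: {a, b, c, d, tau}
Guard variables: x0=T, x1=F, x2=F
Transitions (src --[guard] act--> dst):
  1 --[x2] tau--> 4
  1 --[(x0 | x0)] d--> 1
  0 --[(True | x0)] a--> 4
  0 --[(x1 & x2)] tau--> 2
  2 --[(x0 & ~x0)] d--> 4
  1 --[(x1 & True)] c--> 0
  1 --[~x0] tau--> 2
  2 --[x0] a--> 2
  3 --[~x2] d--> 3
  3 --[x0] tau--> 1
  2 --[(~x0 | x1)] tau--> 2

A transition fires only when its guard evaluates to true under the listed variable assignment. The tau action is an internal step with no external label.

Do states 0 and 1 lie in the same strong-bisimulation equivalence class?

Compute ~ classes (split until stable):
  π0 = {{0,1,2,3,4}}
  π1 = {{0,2},{1},{3},{4}}
  π2 = {{0},{1},{2},{3},{4}}
5 equivalence class(es) (converged in 3)
class of 0: {0}; class of 1: {1}

Answer: NOT BISIMILAR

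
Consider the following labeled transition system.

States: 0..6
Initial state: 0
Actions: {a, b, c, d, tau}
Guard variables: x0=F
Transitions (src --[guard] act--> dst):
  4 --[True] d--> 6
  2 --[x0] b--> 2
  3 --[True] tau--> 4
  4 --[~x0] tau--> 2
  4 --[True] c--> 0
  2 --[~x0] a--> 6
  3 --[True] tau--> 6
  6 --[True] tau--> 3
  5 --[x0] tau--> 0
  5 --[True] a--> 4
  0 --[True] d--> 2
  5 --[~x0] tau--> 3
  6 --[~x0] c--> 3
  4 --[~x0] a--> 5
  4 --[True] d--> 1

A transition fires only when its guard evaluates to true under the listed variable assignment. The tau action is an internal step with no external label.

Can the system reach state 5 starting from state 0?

After dropping false guards: 13 live edges.
L0 = {0}
L1 = {2}  total {0,2}
L2 = {6}  total {0,2,6}
L3 = {3}  total {0,2,3,6}
L4 = {4}  total {0,2,3,4,6}
L5 = {1,5}  total {0,1,2,3,4,5,6}
R = {0,1,2,3,4,5,6}
trace reaching 5: d·a·tau·tau·a

Answer: REACHABLE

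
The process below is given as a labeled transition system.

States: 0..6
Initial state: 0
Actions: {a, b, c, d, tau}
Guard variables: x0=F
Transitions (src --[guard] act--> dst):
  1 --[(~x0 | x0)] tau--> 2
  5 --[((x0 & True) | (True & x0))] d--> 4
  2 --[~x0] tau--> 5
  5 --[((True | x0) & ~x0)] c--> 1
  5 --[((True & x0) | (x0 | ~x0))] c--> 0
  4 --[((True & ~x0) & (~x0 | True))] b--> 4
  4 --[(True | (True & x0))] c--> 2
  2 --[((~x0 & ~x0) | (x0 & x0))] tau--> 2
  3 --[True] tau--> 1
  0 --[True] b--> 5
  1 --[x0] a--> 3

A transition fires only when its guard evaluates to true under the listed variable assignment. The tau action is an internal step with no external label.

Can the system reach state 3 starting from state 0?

Answer: UNREACHABLE

Working:
9 transition(s) survive guard evaluation.
depth 0: {0}
depth 1: {5}  now seen {0,5}
depth 2: {1}  now seen {0,1,5}
depth 3: {2}  now seen {0,1,2,5}
R = {0,1,2,5}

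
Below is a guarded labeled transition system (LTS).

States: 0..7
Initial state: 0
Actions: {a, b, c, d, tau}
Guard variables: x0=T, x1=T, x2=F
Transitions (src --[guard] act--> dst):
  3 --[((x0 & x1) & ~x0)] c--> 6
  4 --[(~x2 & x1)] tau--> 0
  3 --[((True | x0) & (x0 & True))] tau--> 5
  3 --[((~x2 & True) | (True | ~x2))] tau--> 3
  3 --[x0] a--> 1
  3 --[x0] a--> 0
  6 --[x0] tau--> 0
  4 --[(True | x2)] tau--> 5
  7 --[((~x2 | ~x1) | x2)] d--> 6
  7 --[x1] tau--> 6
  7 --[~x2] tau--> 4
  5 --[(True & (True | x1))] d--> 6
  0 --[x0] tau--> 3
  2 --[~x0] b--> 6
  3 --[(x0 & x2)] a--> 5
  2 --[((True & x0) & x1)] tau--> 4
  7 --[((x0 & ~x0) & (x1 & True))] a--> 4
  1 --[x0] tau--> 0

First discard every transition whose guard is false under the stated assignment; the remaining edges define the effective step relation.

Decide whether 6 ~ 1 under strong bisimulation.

Refine partition for ~:
  round 0: {{0,1,2,3,4,5,6,7}}
  round 1: {{0,1,2,4,6},{3},{5},{7}}
  round 2: {{0},{1,2,6},{3},{4},{5},{7}}
  round 3: {{0},{1,6},{2},{3},{4},{5},{7}}
7 equivalence class(es) (converged in 4)
[6]={1,6}  [1]={1,6}

Answer: BISIMILAR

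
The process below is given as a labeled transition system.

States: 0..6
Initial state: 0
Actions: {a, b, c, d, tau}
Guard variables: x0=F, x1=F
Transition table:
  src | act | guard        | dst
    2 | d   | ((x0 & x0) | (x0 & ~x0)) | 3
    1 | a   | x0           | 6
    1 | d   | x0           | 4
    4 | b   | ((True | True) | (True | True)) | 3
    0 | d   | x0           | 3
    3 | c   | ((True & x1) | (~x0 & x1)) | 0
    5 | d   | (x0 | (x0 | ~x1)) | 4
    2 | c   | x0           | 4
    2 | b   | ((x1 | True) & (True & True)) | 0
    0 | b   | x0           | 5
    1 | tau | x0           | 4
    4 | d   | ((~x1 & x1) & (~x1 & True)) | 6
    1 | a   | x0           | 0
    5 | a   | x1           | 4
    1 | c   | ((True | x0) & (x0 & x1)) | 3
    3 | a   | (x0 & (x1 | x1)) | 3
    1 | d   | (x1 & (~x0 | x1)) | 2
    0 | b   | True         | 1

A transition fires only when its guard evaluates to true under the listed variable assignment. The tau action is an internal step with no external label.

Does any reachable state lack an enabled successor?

Answer: DEADLOCK at state 1

Trace:
R = {0,1}
  0: b→1  [1 out]
  1: ∅  [no exit]
trace reaching 1: b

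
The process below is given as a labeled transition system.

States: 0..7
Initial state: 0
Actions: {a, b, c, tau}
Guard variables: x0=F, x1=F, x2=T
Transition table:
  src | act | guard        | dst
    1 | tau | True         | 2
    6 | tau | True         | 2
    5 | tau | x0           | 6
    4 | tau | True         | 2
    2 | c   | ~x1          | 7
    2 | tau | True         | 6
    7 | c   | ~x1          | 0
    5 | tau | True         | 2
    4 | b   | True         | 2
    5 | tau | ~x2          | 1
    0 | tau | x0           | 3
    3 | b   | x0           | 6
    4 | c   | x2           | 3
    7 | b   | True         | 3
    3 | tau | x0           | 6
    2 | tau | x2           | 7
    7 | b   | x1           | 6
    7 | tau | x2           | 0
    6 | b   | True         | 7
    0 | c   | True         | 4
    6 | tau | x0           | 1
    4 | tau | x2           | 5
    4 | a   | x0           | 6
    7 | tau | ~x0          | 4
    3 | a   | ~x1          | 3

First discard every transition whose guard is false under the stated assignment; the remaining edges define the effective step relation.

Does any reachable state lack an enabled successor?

Reach set: {0,2,3,4,5,6,7}
  0: c→4  [deg 1]
  2: c→7  tau→6  tau→7  [deg 3]
  3: a→3  [deg 1]
  4: b→2  c→3  tau→2  tau→5  [deg 4]
  5: tau→2  [deg 1]
  6: b→7  tau→2  [deg 2]
  7: b→3  c→0  tau→0  tau→4  [deg 4]

Answer: DEADLOCK-FREE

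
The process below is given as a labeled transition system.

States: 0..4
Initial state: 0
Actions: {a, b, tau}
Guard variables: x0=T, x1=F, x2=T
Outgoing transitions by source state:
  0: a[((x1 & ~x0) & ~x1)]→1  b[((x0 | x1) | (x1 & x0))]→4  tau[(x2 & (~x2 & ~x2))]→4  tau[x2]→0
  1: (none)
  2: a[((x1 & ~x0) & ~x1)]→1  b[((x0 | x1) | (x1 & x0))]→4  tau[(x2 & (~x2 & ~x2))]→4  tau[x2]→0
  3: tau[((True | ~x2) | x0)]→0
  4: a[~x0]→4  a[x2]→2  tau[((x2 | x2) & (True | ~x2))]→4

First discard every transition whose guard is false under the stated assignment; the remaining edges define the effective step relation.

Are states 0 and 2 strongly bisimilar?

Answer: BISIMILAR

Trace:
Refine partition for ~:
  round 0: {{0,1,2,3,4}}
  round 1: {{0,2},{1},{3},{4}}
4 equivalence class(es) (converged in 2)
0∈{0,2}, 2∈{0,2}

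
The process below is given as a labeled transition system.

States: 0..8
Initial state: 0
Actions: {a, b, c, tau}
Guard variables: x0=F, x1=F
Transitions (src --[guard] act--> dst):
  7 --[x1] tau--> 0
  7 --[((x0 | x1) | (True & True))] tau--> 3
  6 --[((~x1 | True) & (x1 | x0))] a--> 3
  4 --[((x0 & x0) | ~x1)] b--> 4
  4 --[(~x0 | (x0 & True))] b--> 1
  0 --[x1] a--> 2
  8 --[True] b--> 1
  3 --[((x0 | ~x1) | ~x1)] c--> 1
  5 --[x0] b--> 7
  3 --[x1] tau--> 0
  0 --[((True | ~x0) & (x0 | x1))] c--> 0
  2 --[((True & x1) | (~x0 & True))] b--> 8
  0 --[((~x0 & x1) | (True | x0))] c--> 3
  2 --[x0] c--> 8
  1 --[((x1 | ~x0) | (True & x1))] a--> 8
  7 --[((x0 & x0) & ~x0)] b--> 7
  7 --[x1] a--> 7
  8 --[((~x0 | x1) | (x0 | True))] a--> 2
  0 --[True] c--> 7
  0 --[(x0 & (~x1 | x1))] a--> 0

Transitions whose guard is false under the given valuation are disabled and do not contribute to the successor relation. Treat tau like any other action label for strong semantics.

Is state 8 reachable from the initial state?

Guard filter leaves 10 enabled edge(s).
Layer 0: {0}
Layer 1: {3,7}  now seen {0,3,7}
Layer 2: {1}  now seen {0,1,3,7}
Layer 3: {8}  now seen {0,1,3,7,8}
Layer 4: {2}  now seen {0,1,2,3,7,8}
Reach set: {0,1,2,3,7,8}
trace reaching 8: c·c·a

Answer: REACHABLE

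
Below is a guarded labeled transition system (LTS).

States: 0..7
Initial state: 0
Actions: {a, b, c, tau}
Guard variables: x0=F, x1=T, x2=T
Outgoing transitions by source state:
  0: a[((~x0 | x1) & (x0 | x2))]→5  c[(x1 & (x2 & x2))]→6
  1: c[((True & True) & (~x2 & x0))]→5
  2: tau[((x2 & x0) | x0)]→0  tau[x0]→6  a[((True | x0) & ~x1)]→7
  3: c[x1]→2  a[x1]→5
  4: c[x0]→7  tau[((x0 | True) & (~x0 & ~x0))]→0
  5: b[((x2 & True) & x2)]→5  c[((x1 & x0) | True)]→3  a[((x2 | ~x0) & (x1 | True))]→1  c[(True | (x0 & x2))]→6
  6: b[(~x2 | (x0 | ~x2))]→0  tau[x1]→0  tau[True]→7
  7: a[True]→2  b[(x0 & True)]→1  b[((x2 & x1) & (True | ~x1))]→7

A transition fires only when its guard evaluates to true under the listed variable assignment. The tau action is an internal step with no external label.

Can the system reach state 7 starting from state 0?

After dropping false guards: 13 live edges.
depth 0: {0}
depth 1: {5,6}  cumulative {0,5,6}
depth 2: {1,3,7}  cumulative {0,1,3,5,6,7}
depth 3: {2}  cumulative {0,1,2,3,5,6,7}
Reach set: {0,1,2,3,5,6,7}
trace reaching 7: c·tau

Answer: REACHABLE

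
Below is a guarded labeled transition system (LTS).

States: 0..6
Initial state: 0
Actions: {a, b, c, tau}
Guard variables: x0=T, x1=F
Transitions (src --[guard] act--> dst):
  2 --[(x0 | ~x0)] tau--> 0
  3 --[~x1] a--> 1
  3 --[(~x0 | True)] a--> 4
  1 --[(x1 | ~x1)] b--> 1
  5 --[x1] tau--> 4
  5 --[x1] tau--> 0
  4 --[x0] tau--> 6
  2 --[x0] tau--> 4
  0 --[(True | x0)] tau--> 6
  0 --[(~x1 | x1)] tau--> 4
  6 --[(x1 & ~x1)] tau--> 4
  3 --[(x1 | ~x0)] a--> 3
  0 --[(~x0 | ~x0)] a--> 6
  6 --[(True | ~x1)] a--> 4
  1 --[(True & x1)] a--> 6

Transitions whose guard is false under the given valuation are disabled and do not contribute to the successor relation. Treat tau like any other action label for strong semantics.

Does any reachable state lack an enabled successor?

Answer: DEADLOCK-FREE

Analysis:
R = {0,4,6}
  0: tau→4  tau→6  [deg 2]
  4: tau→6  [deg 1]
  6: a→4  [deg 1]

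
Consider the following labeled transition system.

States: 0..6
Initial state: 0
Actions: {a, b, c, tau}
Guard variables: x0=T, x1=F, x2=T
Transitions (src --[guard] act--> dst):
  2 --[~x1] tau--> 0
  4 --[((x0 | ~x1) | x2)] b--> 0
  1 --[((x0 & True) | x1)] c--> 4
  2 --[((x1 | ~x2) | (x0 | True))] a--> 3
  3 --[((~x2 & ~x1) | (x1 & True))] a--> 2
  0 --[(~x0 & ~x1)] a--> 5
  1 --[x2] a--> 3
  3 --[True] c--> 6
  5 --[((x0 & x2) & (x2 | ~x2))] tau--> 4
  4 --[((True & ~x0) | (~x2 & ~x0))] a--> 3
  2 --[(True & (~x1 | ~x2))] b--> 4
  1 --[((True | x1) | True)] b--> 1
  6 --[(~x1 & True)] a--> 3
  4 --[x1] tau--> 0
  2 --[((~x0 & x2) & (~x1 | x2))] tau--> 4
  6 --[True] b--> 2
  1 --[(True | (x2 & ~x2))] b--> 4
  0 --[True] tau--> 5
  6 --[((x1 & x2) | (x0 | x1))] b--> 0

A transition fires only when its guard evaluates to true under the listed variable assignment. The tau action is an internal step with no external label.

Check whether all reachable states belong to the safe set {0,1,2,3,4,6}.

Answer: INVARIANT VIOLATED at state 5

Working:
Inv-set: {0,1,2,3,4,6}
R = {0,4,5}
  0: safe
  4: safe
  5: VIOLATES
reach 5 via tau — violates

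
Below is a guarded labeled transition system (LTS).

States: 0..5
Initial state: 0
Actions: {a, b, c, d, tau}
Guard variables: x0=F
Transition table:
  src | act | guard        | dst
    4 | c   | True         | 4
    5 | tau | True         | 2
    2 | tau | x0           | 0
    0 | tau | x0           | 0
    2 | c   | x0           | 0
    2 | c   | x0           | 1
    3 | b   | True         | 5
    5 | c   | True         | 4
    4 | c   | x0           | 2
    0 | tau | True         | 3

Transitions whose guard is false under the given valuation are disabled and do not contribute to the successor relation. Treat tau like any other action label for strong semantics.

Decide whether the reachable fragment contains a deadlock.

R = {0,2,3,4,5}
  0: tau→3  [1 exit(s)]
  2: ∅  [no exit]
  3: b→5  [1 exit(s)]
  4: c→4  [1 exit(s)]
  5: c→4  tau→2  [2 exit(s)]
trace reaching 2: tau·b·tau

Answer: DEADLOCK at state 2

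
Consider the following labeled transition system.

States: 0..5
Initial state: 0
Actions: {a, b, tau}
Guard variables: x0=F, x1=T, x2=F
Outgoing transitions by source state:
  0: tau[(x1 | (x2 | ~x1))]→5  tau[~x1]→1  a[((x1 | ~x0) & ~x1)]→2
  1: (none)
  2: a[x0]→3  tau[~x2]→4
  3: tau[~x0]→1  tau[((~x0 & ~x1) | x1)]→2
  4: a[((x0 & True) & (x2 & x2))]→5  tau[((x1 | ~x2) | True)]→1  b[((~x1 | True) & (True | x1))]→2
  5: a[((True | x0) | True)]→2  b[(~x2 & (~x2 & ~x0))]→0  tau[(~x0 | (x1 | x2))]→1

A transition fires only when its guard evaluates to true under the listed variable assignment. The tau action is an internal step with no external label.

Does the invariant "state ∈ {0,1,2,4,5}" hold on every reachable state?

Answer: INVARIANT HOLDS

Working:
Safe = {0,1,2,4,5}
Reach set: {0,1,2,4,5}
  0: safe
  1: safe
  2: safe
  4: safe
  5: safe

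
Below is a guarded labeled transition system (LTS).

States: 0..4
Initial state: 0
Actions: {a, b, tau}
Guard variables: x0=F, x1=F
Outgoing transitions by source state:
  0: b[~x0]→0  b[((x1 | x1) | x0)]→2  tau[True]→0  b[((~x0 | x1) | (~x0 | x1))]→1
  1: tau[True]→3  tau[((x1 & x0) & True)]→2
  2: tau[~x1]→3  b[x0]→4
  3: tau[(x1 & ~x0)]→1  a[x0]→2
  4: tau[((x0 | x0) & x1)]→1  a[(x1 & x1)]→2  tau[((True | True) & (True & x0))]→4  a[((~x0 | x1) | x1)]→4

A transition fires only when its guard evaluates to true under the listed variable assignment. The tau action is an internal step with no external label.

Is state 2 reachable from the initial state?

After dropping false guards: 6 live edges.
L0 = {0}
L1 = {1}  total {0,1}
L2 = {3}  total {0,1,3}
R = {0,1,3}

Answer: UNREACHABLE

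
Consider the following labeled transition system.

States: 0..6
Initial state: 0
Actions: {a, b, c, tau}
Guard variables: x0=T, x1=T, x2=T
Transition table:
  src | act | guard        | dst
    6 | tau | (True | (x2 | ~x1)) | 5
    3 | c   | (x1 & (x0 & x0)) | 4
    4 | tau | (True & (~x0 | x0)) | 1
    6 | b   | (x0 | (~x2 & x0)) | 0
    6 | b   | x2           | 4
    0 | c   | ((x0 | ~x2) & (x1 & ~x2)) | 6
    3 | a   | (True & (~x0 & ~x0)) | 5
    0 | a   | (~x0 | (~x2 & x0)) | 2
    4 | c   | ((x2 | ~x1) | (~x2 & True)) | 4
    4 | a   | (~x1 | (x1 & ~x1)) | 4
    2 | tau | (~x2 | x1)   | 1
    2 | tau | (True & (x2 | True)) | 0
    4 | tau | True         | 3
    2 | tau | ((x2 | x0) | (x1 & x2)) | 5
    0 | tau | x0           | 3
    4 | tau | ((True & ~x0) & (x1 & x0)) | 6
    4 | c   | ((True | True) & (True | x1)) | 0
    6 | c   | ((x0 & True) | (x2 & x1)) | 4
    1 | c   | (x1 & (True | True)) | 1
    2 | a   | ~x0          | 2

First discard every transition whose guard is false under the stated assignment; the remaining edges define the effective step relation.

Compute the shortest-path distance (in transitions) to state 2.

Breadth-first toward 2:
  depth 0: {0}
  depth 1: {3}
  depth 2: {4}
  depth 3: {1}
2 never appears.

Answer: UNREACHABLE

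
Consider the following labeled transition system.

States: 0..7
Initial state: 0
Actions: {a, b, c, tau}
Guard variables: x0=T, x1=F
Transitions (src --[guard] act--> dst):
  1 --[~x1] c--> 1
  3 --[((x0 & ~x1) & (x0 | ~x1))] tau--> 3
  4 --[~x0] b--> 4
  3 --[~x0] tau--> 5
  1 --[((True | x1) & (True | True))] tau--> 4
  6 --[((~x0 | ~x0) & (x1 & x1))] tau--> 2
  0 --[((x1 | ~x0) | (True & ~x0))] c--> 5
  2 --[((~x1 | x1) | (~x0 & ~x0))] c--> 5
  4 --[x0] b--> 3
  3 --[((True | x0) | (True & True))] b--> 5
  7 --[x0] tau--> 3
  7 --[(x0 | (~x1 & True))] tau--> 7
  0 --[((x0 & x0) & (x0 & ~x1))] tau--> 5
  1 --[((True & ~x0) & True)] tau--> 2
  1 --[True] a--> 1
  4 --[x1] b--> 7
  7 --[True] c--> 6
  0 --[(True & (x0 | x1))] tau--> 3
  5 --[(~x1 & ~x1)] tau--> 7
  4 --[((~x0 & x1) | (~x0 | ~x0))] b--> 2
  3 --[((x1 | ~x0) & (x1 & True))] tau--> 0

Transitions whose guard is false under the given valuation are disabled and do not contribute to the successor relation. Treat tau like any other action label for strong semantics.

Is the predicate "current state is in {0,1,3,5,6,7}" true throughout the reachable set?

Answer: INVARIANT HOLDS

Trace:
Safe = {0,1,3,5,6,7}
Reachable = {0,3,5,6,7}
  0: ✓
  3: ✓
  5: ✓
  6: ✓
  7: ✓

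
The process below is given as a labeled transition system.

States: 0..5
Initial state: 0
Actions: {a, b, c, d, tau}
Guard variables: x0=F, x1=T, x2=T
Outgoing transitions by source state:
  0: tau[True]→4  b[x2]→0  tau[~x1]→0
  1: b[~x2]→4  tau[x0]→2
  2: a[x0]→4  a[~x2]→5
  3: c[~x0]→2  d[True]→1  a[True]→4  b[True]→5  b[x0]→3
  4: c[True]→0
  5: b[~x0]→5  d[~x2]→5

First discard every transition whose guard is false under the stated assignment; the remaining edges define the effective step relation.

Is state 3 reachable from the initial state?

Answer: UNREACHABLE

Analysis:
Guard filter leaves 8 enabled edge(s).
L0 = {0}
L1 = {4}  now seen {0,4}
Reach set: {0,4}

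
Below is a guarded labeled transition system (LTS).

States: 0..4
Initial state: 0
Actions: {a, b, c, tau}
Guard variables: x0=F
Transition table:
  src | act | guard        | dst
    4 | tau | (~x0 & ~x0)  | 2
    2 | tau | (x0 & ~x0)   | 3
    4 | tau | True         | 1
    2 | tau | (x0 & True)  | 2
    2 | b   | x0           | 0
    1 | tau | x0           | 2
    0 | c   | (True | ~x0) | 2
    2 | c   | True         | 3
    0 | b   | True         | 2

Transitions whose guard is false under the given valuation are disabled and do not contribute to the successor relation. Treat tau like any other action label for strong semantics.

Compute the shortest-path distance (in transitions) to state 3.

Breadth-first toward 3:
  L0 = {0}
  L1 = {2}
  L2 = {3}
first hit 3 at d=2 via b·c

Answer: 2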